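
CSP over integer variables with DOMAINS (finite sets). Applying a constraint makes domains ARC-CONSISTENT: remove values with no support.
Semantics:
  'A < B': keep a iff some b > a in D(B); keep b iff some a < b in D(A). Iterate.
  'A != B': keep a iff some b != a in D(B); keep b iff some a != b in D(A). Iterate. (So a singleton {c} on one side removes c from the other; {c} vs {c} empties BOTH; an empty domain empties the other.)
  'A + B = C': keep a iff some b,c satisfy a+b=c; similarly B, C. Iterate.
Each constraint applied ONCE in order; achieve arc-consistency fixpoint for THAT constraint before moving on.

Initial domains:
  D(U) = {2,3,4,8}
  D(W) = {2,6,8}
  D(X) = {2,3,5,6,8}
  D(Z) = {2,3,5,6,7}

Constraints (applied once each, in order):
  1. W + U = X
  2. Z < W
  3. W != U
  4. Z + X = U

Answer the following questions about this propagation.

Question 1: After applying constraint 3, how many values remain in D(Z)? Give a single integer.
Answer: 3

Derivation:
Constraint 1 (W + U = X) on D(W)={2,6,8} D(U)={2,3,4,8} D(X)={2,3,5,6,8}: W {2,6,8}->{2,6}; U {2,3,4,8}->{2,3,4}; X {2,3,5,6,8}->{5,6,8}
Constraint 2 (Z < W) on D(Z)={2,3,5,6,7} D(W)={2,6}: Z {2,3,5,6,7}->{2,3,5}; W {2,6}->{6}
Constraint 3 (W != U) on D(W)={6} D(U)={2,3,4}: no change
So after constraint 3: D(Z)={2,3,5}, size = 3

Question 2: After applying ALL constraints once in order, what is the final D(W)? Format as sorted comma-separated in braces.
Constraint 1 (W + U = X) on D(W)={2,6,8} D(U)={2,3,4,8} D(X)={2,3,5,6,8}: W {2,6,8}->{2,6}; U {2,3,4,8}->{2,3,4}; X {2,3,5,6,8}->{5,6,8}
Constraint 2 (Z < W) on D(Z)={2,3,5,6,7} D(W)={2,6}: Z {2,3,5,6,7}->{2,3,5}; W {2,6}->{6}
Constraint 3 (W != U) on D(W)={6} D(U)={2,3,4}: no change
Constraint 4 (Z + X = U) on D(Z)={2,3,5} D(X)={5,6,8} D(U)={2,3,4}: Z {2,3,5}->{}; X {5,6,8}->{}; U {2,3,4}->{}
So after all 4 constraints: D(W) = {6}

Answer: {6}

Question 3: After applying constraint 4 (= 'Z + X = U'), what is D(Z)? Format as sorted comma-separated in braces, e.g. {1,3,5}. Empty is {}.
Constraint 1 (W + U = X) on D(W)={2,6,8} D(U)={2,3,4,8} D(X)={2,3,5,6,8}: W {2,6,8}->{2,6}; U {2,3,4,8}->{2,3,4}; X {2,3,5,6,8}->{5,6,8}
Constraint 2 (Z < W) on D(Z)={2,3,5,6,7} D(W)={2,6}: Z {2,3,5,6,7}->{2,3,5}; W {2,6}->{6}
Constraint 3 (W != U) on D(W)={6} D(U)={2,3,4}: no change
Constraint 4 (Z + X = U) on D(Z)={2,3,5} D(X)={5,6,8} D(U)={2,3,4}: Z {2,3,5}->{}; X {5,6,8}->{}; U {2,3,4}->{}
So after constraint 4: D(Z) = {}

Answer: {}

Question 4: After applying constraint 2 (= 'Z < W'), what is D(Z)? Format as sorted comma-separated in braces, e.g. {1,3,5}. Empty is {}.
Answer: {2,3,5}

Derivation:
Constraint 1 (W + U = X) on D(W)={2,6,8} D(U)={2,3,4,8} D(X)={2,3,5,6,8}: W {2,6,8}->{2,6}; U {2,3,4,8}->{2,3,4}; X {2,3,5,6,8}->{5,6,8}
Constraint 2 (Z < W) on D(Z)={2,3,5,6,7} D(W)={2,6}: Z {2,3,5,6,7}->{2,3,5}; W {2,6}->{6}
So after constraint 2: D(Z) = {2,3,5}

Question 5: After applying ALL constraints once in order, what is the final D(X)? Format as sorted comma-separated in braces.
Answer: {}

Derivation:
Constraint 1 (W + U = X) on D(W)={2,6,8} D(U)={2,3,4,8} D(X)={2,3,5,6,8}: W {2,6,8}->{2,6}; U {2,3,4,8}->{2,3,4}; X {2,3,5,6,8}->{5,6,8}
Constraint 2 (Z < W) on D(Z)={2,3,5,6,7} D(W)={2,6}: Z {2,3,5,6,7}->{2,3,5}; W {2,6}->{6}
Constraint 3 (W != U) on D(W)={6} D(U)={2,3,4}: no change
Constraint 4 (Z + X = U) on D(Z)={2,3,5} D(X)={5,6,8} D(U)={2,3,4}: Z {2,3,5}->{}; X {5,6,8}->{}; U {2,3,4}->{}
So after all 4 constraints: D(X) = {}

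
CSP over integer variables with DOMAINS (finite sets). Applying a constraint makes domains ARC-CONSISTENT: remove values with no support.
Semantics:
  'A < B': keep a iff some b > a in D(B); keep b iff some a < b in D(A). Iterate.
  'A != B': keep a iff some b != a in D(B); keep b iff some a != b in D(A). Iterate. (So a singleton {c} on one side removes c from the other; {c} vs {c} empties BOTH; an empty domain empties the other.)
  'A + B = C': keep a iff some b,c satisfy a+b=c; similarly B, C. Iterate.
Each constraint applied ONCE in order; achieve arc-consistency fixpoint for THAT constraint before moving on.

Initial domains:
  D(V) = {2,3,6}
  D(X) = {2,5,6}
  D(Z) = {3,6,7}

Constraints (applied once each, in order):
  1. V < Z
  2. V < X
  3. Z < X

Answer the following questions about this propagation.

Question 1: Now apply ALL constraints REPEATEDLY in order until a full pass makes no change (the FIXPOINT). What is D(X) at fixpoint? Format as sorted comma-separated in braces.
Answer: {5,6}

Derivation:
pass 0 (initial): D(X)={2,5,6}
pass 1: V {2,3,6}->{2,3}; X {2,5,6}->{5,6}; Z {3,6,7}->{3}
pass 2: V {2,3}->{2}
pass 3: no change
Fixpoint after 3 passes: D(X) = {5,6}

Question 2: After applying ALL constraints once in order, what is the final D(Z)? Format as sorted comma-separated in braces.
Answer: {3}

Derivation:
Constraint 1 (V < Z) on D(V)={2,3,6} D(Z)={3,6,7}: no change
Constraint 2 (V < X) on D(V)={2,3,6} D(X)={2,5,6}: V {2,3,6}->{2,3}; X {2,5,6}->{5,6}
Constraint 3 (Z < X) on D(Z)={3,6,7} D(X)={5,6}: Z {3,6,7}->{3}
So after all 3 constraints: D(Z) = {3}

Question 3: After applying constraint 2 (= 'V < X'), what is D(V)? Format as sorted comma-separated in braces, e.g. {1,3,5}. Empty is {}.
Constraint 1 (V < Z) on D(V)={2,3,6} D(Z)={3,6,7}: no change
Constraint 2 (V < X) on D(V)={2,3,6} D(X)={2,5,6}: V {2,3,6}->{2,3}; X {2,5,6}->{5,6}
So after constraint 2: D(V) = {2,3}

Answer: {2,3}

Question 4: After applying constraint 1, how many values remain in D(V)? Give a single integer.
Constraint 1 (V < Z) on D(V)={2,3,6} D(Z)={3,6,7}: no change
So after constraint 1: D(V)={2,3,6}, size = 3

Answer: 3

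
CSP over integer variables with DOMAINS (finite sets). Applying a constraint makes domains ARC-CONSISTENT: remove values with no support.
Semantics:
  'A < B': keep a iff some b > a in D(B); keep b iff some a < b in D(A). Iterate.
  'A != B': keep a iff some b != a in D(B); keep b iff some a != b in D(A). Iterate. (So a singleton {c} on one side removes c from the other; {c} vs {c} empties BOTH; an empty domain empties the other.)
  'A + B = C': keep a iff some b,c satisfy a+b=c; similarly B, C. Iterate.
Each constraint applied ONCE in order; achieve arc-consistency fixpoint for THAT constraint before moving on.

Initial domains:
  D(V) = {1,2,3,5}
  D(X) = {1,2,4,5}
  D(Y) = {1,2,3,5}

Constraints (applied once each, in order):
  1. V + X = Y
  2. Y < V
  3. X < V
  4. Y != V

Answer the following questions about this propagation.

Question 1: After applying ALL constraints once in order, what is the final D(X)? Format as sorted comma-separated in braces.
Answer: {1,2}

Derivation:
Constraint 1 (V + X = Y) on D(V)={1,2,3,5} D(X)={1,2,4,5} D(Y)={1,2,3,5}: V {1,2,3,5}->{1,2,3}; X {1,2,4,5}->{1,2,4}; Y {1,2,3,5}->{2,3,5}
Constraint 2 (Y < V) on D(Y)={2,3,5} D(V)={1,2,3}: Y {2,3,5}->{2}; V {1,2,3}->{3}
Constraint 3 (X < V) on D(X)={1,2,4} D(V)={3}: X {1,2,4}->{1,2}
Constraint 4 (Y != V) on D(Y)={2} D(V)={3}: no change
So after all 4 constraints: D(X) = {1,2}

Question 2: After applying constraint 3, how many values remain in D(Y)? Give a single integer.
Answer: 1

Derivation:
Constraint 1 (V + X = Y) on D(V)={1,2,3,5} D(X)={1,2,4,5} D(Y)={1,2,3,5}: V {1,2,3,5}->{1,2,3}; X {1,2,4,5}->{1,2,4}; Y {1,2,3,5}->{2,3,5}
Constraint 2 (Y < V) on D(Y)={2,3,5} D(V)={1,2,3}: Y {2,3,5}->{2}; V {1,2,3}->{3}
Constraint 3 (X < V) on D(X)={1,2,4} D(V)={3}: X {1,2,4}->{1,2}
So after constraint 3: D(Y)={2}, size = 1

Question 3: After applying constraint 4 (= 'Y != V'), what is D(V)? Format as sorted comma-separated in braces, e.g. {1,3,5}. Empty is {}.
Answer: {3}

Derivation:
Constraint 1 (V + X = Y) on D(V)={1,2,3,5} D(X)={1,2,4,5} D(Y)={1,2,3,5}: V {1,2,3,5}->{1,2,3}; X {1,2,4,5}->{1,2,4}; Y {1,2,3,5}->{2,3,5}
Constraint 2 (Y < V) on D(Y)={2,3,5} D(V)={1,2,3}: Y {2,3,5}->{2}; V {1,2,3}->{3}
Constraint 3 (X < V) on D(X)={1,2,4} D(V)={3}: X {1,2,4}->{1,2}
Constraint 4 (Y != V) on D(Y)={2} D(V)={3}: no change
So after constraint 4: D(V) = {3}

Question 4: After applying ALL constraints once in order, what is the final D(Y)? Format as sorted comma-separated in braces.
Answer: {2}

Derivation:
Constraint 1 (V + X = Y) on D(V)={1,2,3,5} D(X)={1,2,4,5} D(Y)={1,2,3,5}: V {1,2,3,5}->{1,2,3}; X {1,2,4,5}->{1,2,4}; Y {1,2,3,5}->{2,3,5}
Constraint 2 (Y < V) on D(Y)={2,3,5} D(V)={1,2,3}: Y {2,3,5}->{2}; V {1,2,3}->{3}
Constraint 3 (X < V) on D(X)={1,2,4} D(V)={3}: X {1,2,4}->{1,2}
Constraint 4 (Y != V) on D(Y)={2} D(V)={3}: no change
So after all 4 constraints: D(Y) = {2}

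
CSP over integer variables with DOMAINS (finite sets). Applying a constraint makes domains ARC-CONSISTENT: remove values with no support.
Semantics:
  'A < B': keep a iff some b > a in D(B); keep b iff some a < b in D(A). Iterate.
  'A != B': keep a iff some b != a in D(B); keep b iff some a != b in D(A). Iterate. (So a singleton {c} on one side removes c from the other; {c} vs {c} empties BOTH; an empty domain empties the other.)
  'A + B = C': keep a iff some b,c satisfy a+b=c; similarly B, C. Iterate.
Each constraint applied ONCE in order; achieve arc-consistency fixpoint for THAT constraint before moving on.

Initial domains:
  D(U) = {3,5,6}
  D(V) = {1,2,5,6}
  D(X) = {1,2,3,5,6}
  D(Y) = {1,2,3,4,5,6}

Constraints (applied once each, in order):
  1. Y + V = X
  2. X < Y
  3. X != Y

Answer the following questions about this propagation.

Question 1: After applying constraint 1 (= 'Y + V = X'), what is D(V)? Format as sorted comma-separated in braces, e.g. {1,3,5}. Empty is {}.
Constraint 1 (Y + V = X) on D(Y)={1,2,3,4,5,6} D(V)={1,2,5,6} D(X)={1,2,3,5,6}: Y {1,2,3,4,5,6}->{1,2,3,4,5}; V {1,2,5,6}->{1,2,5}; X {1,2,3,5,6}->{2,3,5,6}
So after constraint 1: D(V) = {1,2,5}

Answer: {1,2,5}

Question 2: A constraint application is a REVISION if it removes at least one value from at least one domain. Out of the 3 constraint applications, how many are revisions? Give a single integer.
Constraint 1 (Y + V = X) on D(Y)={1,2,3,4,5,6} D(V)={1,2,5,6} D(X)={1,2,3,5,6}: Y {1,2,3,4,5,6}->{1,2,3,4,5}; V {1,2,5,6}->{1,2,5}; X {1,2,3,5,6}->{2,3,5,6} => REVISION
Constraint 2 (X < Y) on D(X)={2,3,5,6} D(Y)={1,2,3,4,5}: X {2,3,5,6}->{2,3}; Y {1,2,3,4,5}->{3,4,5} => REVISION
Constraint 3 (X != Y) on D(X)={2,3} D(Y)={3,4,5}: no change => not a revision
Total revisions = 2

Answer: 2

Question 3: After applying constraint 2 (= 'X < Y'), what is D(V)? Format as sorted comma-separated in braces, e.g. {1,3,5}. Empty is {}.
Constraint 1 (Y + V = X) on D(Y)={1,2,3,4,5,6} D(V)={1,2,5,6} D(X)={1,2,3,5,6}: Y {1,2,3,4,5,6}->{1,2,3,4,5}; V {1,2,5,6}->{1,2,5}; X {1,2,3,5,6}->{2,3,5,6}
Constraint 2 (X < Y) on D(X)={2,3,5,6} D(Y)={1,2,3,4,5}: X {2,3,5,6}->{2,3}; Y {1,2,3,4,5}->{3,4,5}
So after constraint 2: D(V) = {1,2,5}

Answer: {1,2,5}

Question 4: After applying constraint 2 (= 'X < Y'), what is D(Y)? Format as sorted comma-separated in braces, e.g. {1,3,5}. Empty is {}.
Constraint 1 (Y + V = X) on D(Y)={1,2,3,4,5,6} D(V)={1,2,5,6} D(X)={1,2,3,5,6}: Y {1,2,3,4,5,6}->{1,2,3,4,5}; V {1,2,5,6}->{1,2,5}; X {1,2,3,5,6}->{2,3,5,6}
Constraint 2 (X < Y) on D(X)={2,3,5,6} D(Y)={1,2,3,4,5}: X {2,3,5,6}->{2,3}; Y {1,2,3,4,5}->{3,4,5}
So after constraint 2: D(Y) = {3,4,5}

Answer: {3,4,5}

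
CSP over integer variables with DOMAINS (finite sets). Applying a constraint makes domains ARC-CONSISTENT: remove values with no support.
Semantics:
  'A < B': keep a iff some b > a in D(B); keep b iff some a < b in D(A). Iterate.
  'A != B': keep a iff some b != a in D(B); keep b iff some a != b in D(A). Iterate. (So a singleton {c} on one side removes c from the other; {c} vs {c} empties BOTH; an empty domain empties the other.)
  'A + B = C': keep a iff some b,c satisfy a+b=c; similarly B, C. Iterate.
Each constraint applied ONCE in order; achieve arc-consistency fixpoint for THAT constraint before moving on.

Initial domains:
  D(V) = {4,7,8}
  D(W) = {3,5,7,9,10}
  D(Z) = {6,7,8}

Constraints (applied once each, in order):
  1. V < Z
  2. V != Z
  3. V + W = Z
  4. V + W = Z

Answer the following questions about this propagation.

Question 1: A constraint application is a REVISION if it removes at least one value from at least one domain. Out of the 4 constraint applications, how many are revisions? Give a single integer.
Constraint 1 (V < Z) on D(V)={4,7,8} D(Z)={6,7,8}: V {4,7,8}->{4,7} => REVISION
Constraint 2 (V != Z) on D(V)={4,7} D(Z)={6,7,8}: no change => not a revision
Constraint 3 (V + W = Z) on D(V)={4,7} D(W)={3,5,7,9,10} D(Z)={6,7,8}: V {4,7}->{4}; W {3,5,7,9,10}->{3}; Z {6,7,8}->{7} => REVISION
Constraint 4 (V + W = Z) on D(V)={4} D(W)={3} D(Z)={7}: no change => not a revision
Total revisions = 2

Answer: 2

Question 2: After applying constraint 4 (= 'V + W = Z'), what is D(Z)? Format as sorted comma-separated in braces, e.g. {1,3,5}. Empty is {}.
Answer: {7}

Derivation:
Constraint 1 (V < Z) on D(V)={4,7,8} D(Z)={6,7,8}: V {4,7,8}->{4,7}
Constraint 2 (V != Z) on D(V)={4,7} D(Z)={6,7,8}: no change
Constraint 3 (V + W = Z) on D(V)={4,7} D(W)={3,5,7,9,10} D(Z)={6,7,8}: V {4,7}->{4}; W {3,5,7,9,10}->{3}; Z {6,7,8}->{7}
Constraint 4 (V + W = Z) on D(V)={4} D(W)={3} D(Z)={7}: no change
So after constraint 4: D(Z) = {7}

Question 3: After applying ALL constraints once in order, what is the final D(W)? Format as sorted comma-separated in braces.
Constraint 1 (V < Z) on D(V)={4,7,8} D(Z)={6,7,8}: V {4,7,8}->{4,7}
Constraint 2 (V != Z) on D(V)={4,7} D(Z)={6,7,8}: no change
Constraint 3 (V + W = Z) on D(V)={4,7} D(W)={3,5,7,9,10} D(Z)={6,7,8}: V {4,7}->{4}; W {3,5,7,9,10}->{3}; Z {6,7,8}->{7}
Constraint 4 (V + W = Z) on D(V)={4} D(W)={3} D(Z)={7}: no change
So after all 4 constraints: D(W) = {3}

Answer: {3}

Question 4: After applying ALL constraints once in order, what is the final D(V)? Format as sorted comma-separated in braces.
Constraint 1 (V < Z) on D(V)={4,7,8} D(Z)={6,7,8}: V {4,7,8}->{4,7}
Constraint 2 (V != Z) on D(V)={4,7} D(Z)={6,7,8}: no change
Constraint 3 (V + W = Z) on D(V)={4,7} D(W)={3,5,7,9,10} D(Z)={6,7,8}: V {4,7}->{4}; W {3,5,7,9,10}->{3}; Z {6,7,8}->{7}
Constraint 4 (V + W = Z) on D(V)={4} D(W)={3} D(Z)={7}: no change
So after all 4 constraints: D(V) = {4}

Answer: {4}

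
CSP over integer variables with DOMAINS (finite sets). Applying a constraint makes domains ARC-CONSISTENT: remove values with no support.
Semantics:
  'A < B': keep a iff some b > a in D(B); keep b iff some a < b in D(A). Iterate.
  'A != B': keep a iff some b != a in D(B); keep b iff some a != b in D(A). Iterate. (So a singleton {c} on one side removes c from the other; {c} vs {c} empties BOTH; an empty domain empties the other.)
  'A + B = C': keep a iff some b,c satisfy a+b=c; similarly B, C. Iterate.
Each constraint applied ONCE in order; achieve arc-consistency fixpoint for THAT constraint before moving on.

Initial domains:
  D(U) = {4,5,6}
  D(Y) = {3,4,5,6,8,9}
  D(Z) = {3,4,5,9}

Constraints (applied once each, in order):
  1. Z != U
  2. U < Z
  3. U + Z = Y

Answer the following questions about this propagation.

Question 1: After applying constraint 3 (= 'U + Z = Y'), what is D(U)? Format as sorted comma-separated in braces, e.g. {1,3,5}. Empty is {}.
Answer: {4}

Derivation:
Constraint 1 (Z != U) on D(Z)={3,4,5,9} D(U)={4,5,6}: no change
Constraint 2 (U < Z) on D(U)={4,5,6} D(Z)={3,4,5,9}: Z {3,4,5,9}->{5,9}
Constraint 3 (U + Z = Y) on D(U)={4,5,6} D(Z)={5,9} D(Y)={3,4,5,6,8,9}: U {4,5,6}->{4}; Z {5,9}->{5}; Y {3,4,5,6,8,9}->{9}
So after constraint 3: D(U) = {4}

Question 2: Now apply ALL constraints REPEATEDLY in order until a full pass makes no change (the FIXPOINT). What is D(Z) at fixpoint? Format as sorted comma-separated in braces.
Answer: {5}

Derivation:
pass 0 (initial): D(Z)={3,4,5,9}
pass 1: U {4,5,6}->{4}; Y {3,4,5,6,8,9}->{9}; Z {3,4,5,9}->{5}
pass 2: no change
Fixpoint after 2 passes: D(Z) = {5}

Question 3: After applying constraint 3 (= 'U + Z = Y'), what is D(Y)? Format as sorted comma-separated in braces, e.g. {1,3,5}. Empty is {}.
Constraint 1 (Z != U) on D(Z)={3,4,5,9} D(U)={4,5,6}: no change
Constraint 2 (U < Z) on D(U)={4,5,6} D(Z)={3,4,5,9}: Z {3,4,5,9}->{5,9}
Constraint 3 (U + Z = Y) on D(U)={4,5,6} D(Z)={5,9} D(Y)={3,4,5,6,8,9}: U {4,5,6}->{4}; Z {5,9}->{5}; Y {3,4,5,6,8,9}->{9}
So after constraint 3: D(Y) = {9}

Answer: {9}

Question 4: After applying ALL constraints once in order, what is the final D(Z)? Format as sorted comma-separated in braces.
Constraint 1 (Z != U) on D(Z)={3,4,5,9} D(U)={4,5,6}: no change
Constraint 2 (U < Z) on D(U)={4,5,6} D(Z)={3,4,5,9}: Z {3,4,5,9}->{5,9}
Constraint 3 (U + Z = Y) on D(U)={4,5,6} D(Z)={5,9} D(Y)={3,4,5,6,8,9}: U {4,5,6}->{4}; Z {5,9}->{5}; Y {3,4,5,6,8,9}->{9}
So after all 3 constraints: D(Z) = {5}

Answer: {5}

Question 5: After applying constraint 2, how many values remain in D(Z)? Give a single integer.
Answer: 2

Derivation:
Constraint 1 (Z != U) on D(Z)={3,4,5,9} D(U)={4,5,6}: no change
Constraint 2 (U < Z) on D(U)={4,5,6} D(Z)={3,4,5,9}: Z {3,4,5,9}->{5,9}
So after constraint 2: D(Z)={5,9}, size = 2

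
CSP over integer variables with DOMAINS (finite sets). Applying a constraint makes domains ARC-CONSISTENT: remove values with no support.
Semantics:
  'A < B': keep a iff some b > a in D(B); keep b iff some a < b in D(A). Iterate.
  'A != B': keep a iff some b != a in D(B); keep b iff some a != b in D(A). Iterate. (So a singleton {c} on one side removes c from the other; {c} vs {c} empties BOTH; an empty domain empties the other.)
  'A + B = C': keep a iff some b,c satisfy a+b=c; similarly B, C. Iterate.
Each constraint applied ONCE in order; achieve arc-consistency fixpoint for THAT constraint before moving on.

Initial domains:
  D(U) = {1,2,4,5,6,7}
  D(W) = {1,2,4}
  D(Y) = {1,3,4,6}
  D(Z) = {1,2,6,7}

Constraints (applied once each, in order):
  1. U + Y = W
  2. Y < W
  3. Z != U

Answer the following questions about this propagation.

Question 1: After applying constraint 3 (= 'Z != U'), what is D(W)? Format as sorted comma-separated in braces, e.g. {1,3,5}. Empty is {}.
Answer: {2,4}

Derivation:
Constraint 1 (U + Y = W) on D(U)={1,2,4,5,6,7} D(Y)={1,3,4,6} D(W)={1,2,4}: U {1,2,4,5,6,7}->{1}; Y {1,3,4,6}->{1,3}; W {1,2,4}->{2,4}
Constraint 2 (Y < W) on D(Y)={1,3} D(W)={2,4}: no change
Constraint 3 (Z != U) on D(Z)={1,2,6,7} D(U)={1}: Z {1,2,6,7}->{2,6,7}
So after constraint 3: D(W) = {2,4}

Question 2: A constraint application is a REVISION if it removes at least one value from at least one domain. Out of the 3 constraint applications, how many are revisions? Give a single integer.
Answer: 2

Derivation:
Constraint 1 (U + Y = W) on D(U)={1,2,4,5,6,7} D(Y)={1,3,4,6} D(W)={1,2,4}: U {1,2,4,5,6,7}->{1}; Y {1,3,4,6}->{1,3}; W {1,2,4}->{2,4} => REVISION
Constraint 2 (Y < W) on D(Y)={1,3} D(W)={2,4}: no change => not a revision
Constraint 3 (Z != U) on D(Z)={1,2,6,7} D(U)={1}: Z {1,2,6,7}->{2,6,7} => REVISION
Total revisions = 2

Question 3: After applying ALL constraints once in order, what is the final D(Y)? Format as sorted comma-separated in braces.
Constraint 1 (U + Y = W) on D(U)={1,2,4,5,6,7} D(Y)={1,3,4,6} D(W)={1,2,4}: U {1,2,4,5,6,7}->{1}; Y {1,3,4,6}->{1,3}; W {1,2,4}->{2,4}
Constraint 2 (Y < W) on D(Y)={1,3} D(W)={2,4}: no change
Constraint 3 (Z != U) on D(Z)={1,2,6,7} D(U)={1}: Z {1,2,6,7}->{2,6,7}
So after all 3 constraints: D(Y) = {1,3}

Answer: {1,3}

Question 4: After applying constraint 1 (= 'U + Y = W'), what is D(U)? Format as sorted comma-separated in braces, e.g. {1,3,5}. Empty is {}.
Constraint 1 (U + Y = W) on D(U)={1,2,4,5,6,7} D(Y)={1,3,4,6} D(W)={1,2,4}: U {1,2,4,5,6,7}->{1}; Y {1,3,4,6}->{1,3}; W {1,2,4}->{2,4}
So after constraint 1: D(U) = {1}

Answer: {1}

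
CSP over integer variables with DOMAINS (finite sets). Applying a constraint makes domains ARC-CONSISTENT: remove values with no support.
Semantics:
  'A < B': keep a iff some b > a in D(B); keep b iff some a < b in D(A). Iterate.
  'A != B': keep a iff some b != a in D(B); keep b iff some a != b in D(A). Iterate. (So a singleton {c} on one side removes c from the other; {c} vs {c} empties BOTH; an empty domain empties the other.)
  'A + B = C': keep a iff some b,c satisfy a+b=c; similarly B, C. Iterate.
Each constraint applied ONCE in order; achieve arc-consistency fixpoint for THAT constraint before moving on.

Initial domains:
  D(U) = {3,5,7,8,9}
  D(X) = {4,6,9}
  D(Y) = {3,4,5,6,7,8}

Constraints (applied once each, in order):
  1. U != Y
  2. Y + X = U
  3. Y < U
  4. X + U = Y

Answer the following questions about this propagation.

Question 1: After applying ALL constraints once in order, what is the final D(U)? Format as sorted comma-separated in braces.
Answer: {}

Derivation:
Constraint 1 (U != Y) on D(U)={3,5,7,8,9} D(Y)={3,4,5,6,7,8}: no change
Constraint 2 (Y + X = U) on D(Y)={3,4,5,6,7,8} D(X)={4,6,9} D(U)={3,5,7,8,9}: Y {3,4,5,6,7,8}->{3,4,5}; X {4,6,9}->{4,6}; U {3,5,7,8,9}->{7,8,9}
Constraint 3 (Y < U) on D(Y)={3,4,5} D(U)={7,8,9}: no change
Constraint 4 (X + U = Y) on D(X)={4,6} D(U)={7,8,9} D(Y)={3,4,5}: X {4,6}->{}; U {7,8,9}->{}; Y {3,4,5}->{}
So after all 4 constraints: D(U) = {}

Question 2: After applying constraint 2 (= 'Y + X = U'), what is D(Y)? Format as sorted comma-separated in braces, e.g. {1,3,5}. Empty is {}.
Answer: {3,4,5}

Derivation:
Constraint 1 (U != Y) on D(U)={3,5,7,8,9} D(Y)={3,4,5,6,7,8}: no change
Constraint 2 (Y + X = U) on D(Y)={3,4,5,6,7,8} D(X)={4,6,9} D(U)={3,5,7,8,9}: Y {3,4,5,6,7,8}->{3,4,5}; X {4,6,9}->{4,6}; U {3,5,7,8,9}->{7,8,9}
So after constraint 2: D(Y) = {3,4,5}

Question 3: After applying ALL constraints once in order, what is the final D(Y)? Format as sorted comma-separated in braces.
Answer: {}

Derivation:
Constraint 1 (U != Y) on D(U)={3,5,7,8,9} D(Y)={3,4,5,6,7,8}: no change
Constraint 2 (Y + X = U) on D(Y)={3,4,5,6,7,8} D(X)={4,6,9} D(U)={3,5,7,8,9}: Y {3,4,5,6,7,8}->{3,4,5}; X {4,6,9}->{4,6}; U {3,5,7,8,9}->{7,8,9}
Constraint 3 (Y < U) on D(Y)={3,4,5} D(U)={7,8,9}: no change
Constraint 4 (X + U = Y) on D(X)={4,6} D(U)={7,8,9} D(Y)={3,4,5}: X {4,6}->{}; U {7,8,9}->{}; Y {3,4,5}->{}
So after all 4 constraints: D(Y) = {}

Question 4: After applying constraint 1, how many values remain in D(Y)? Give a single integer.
Answer: 6

Derivation:
Constraint 1 (U != Y) on D(U)={3,5,7,8,9} D(Y)={3,4,5,6,7,8}: no change
So after constraint 1: D(Y)={3,4,5,6,7,8}, size = 6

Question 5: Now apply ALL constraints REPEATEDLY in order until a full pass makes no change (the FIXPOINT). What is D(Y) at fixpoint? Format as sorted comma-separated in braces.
Answer: {}

Derivation:
pass 0 (initial): D(Y)={3,4,5,6,7,8}
pass 1: U {3,5,7,8,9}->{}; X {4,6,9}->{}; Y {3,4,5,6,7,8}->{}
pass 2: no change
Fixpoint after 2 passes: D(Y) = {}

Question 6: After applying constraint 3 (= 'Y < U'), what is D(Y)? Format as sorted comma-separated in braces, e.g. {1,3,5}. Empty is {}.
Answer: {3,4,5}

Derivation:
Constraint 1 (U != Y) on D(U)={3,5,7,8,9} D(Y)={3,4,5,6,7,8}: no change
Constraint 2 (Y + X = U) on D(Y)={3,4,5,6,7,8} D(X)={4,6,9} D(U)={3,5,7,8,9}: Y {3,4,5,6,7,8}->{3,4,5}; X {4,6,9}->{4,6}; U {3,5,7,8,9}->{7,8,9}
Constraint 3 (Y < U) on D(Y)={3,4,5} D(U)={7,8,9}: no change
So after constraint 3: D(Y) = {3,4,5}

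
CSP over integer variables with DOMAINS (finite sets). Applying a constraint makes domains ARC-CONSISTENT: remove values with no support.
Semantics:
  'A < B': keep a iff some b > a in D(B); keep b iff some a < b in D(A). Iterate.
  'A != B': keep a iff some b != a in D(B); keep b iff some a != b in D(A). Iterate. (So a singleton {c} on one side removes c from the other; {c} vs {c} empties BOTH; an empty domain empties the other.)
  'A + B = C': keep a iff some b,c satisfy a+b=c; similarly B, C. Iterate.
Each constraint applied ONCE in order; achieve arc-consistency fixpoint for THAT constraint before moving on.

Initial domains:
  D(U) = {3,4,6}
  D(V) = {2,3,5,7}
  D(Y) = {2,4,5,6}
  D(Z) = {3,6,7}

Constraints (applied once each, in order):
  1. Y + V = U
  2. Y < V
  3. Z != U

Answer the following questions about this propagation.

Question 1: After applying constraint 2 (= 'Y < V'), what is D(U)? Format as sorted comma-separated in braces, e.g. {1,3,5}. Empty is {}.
Answer: {4,6}

Derivation:
Constraint 1 (Y + V = U) on D(Y)={2,4,5,6} D(V)={2,3,5,7} D(U)={3,4,6}: Y {2,4,5,6}->{2,4}; V {2,3,5,7}->{2}; U {3,4,6}->{4,6}
Constraint 2 (Y < V) on D(Y)={2,4} D(V)={2}: Y {2,4}->{}; V {2}->{}
So after constraint 2: D(U) = {4,6}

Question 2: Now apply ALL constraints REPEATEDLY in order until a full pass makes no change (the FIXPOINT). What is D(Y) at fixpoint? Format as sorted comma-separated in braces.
pass 0 (initial): D(Y)={2,4,5,6}
pass 1: U {3,4,6}->{4,6}; V {2,3,5,7}->{}; Y {2,4,5,6}->{}
pass 2: U {4,6}->{}; Z {3,6,7}->{}
pass 3: no change
Fixpoint after 3 passes: D(Y) = {}

Answer: {}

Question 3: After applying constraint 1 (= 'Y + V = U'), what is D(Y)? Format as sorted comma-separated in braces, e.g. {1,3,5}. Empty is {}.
Constraint 1 (Y + V = U) on D(Y)={2,4,5,6} D(V)={2,3,5,7} D(U)={3,4,6}: Y {2,4,5,6}->{2,4}; V {2,3,5,7}->{2}; U {3,4,6}->{4,6}
So after constraint 1: D(Y) = {2,4}

Answer: {2,4}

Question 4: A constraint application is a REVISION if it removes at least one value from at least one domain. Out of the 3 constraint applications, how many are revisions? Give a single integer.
Constraint 1 (Y + V = U) on D(Y)={2,4,5,6} D(V)={2,3,5,7} D(U)={3,4,6}: Y {2,4,5,6}->{2,4}; V {2,3,5,7}->{2}; U {3,4,6}->{4,6} => REVISION
Constraint 2 (Y < V) on D(Y)={2,4} D(V)={2}: Y {2,4}->{}; V {2}->{} => REVISION
Constraint 3 (Z != U) on D(Z)={3,6,7} D(U)={4,6}: no change => not a revision
Total revisions = 2

Answer: 2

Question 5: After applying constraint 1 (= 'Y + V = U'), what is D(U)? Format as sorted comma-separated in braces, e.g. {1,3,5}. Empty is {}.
Answer: {4,6}

Derivation:
Constraint 1 (Y + V = U) on D(Y)={2,4,5,6} D(V)={2,3,5,7} D(U)={3,4,6}: Y {2,4,5,6}->{2,4}; V {2,3,5,7}->{2}; U {3,4,6}->{4,6}
So after constraint 1: D(U) = {4,6}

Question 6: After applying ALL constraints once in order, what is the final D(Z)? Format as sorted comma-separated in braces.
Answer: {3,6,7}

Derivation:
Constraint 1 (Y + V = U) on D(Y)={2,4,5,6} D(V)={2,3,5,7} D(U)={3,4,6}: Y {2,4,5,6}->{2,4}; V {2,3,5,7}->{2}; U {3,4,6}->{4,6}
Constraint 2 (Y < V) on D(Y)={2,4} D(V)={2}: Y {2,4}->{}; V {2}->{}
Constraint 3 (Z != U) on D(Z)={3,6,7} D(U)={4,6}: no change
So after all 3 constraints: D(Z) = {3,6,7}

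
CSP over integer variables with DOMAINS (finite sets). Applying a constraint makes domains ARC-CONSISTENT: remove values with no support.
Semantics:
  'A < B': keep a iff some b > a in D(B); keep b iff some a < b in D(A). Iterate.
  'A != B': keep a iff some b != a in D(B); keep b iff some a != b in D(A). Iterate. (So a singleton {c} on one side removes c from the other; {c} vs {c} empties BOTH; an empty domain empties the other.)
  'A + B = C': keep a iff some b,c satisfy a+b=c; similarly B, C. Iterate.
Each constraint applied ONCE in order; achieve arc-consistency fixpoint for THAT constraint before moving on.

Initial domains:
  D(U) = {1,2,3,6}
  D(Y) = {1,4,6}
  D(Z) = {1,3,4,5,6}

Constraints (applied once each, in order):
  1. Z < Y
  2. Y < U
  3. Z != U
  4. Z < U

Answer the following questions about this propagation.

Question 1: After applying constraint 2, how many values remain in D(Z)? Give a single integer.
Answer: 4

Derivation:
Constraint 1 (Z < Y) on D(Z)={1,3,4,5,6} D(Y)={1,4,6}: Z {1,3,4,5,6}->{1,3,4,5}; Y {1,4,6}->{4,6}
Constraint 2 (Y < U) on D(Y)={4,6} D(U)={1,2,3,6}: Y {4,6}->{4}; U {1,2,3,6}->{6}
So after constraint 2: D(Z)={1,3,4,5}, size = 4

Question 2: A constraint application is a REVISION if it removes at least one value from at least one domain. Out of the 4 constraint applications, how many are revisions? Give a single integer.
Constraint 1 (Z < Y) on D(Z)={1,3,4,5,6} D(Y)={1,4,6}: Z {1,3,4,5,6}->{1,3,4,5}; Y {1,4,6}->{4,6} => REVISION
Constraint 2 (Y < U) on D(Y)={4,6} D(U)={1,2,3,6}: Y {4,6}->{4}; U {1,2,3,6}->{6} => REVISION
Constraint 3 (Z != U) on D(Z)={1,3,4,5} D(U)={6}: no change => not a revision
Constraint 4 (Z < U) on D(Z)={1,3,4,5} D(U)={6}: no change => not a revision
Total revisions = 2

Answer: 2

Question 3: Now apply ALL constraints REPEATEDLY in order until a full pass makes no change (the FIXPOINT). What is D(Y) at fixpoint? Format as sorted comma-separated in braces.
Answer: {4}

Derivation:
pass 0 (initial): D(Y)={1,4,6}
pass 1: U {1,2,3,6}->{6}; Y {1,4,6}->{4}; Z {1,3,4,5,6}->{1,3,4,5}
pass 2: Z {1,3,4,5}->{1,3}
pass 3: no change
Fixpoint after 3 passes: D(Y) = {4}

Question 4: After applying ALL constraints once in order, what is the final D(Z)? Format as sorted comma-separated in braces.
Constraint 1 (Z < Y) on D(Z)={1,3,4,5,6} D(Y)={1,4,6}: Z {1,3,4,5,6}->{1,3,4,5}; Y {1,4,6}->{4,6}
Constraint 2 (Y < U) on D(Y)={4,6} D(U)={1,2,3,6}: Y {4,6}->{4}; U {1,2,3,6}->{6}
Constraint 3 (Z != U) on D(Z)={1,3,4,5} D(U)={6}: no change
Constraint 4 (Z < U) on D(Z)={1,3,4,5} D(U)={6}: no change
So after all 4 constraints: D(Z) = {1,3,4,5}

Answer: {1,3,4,5}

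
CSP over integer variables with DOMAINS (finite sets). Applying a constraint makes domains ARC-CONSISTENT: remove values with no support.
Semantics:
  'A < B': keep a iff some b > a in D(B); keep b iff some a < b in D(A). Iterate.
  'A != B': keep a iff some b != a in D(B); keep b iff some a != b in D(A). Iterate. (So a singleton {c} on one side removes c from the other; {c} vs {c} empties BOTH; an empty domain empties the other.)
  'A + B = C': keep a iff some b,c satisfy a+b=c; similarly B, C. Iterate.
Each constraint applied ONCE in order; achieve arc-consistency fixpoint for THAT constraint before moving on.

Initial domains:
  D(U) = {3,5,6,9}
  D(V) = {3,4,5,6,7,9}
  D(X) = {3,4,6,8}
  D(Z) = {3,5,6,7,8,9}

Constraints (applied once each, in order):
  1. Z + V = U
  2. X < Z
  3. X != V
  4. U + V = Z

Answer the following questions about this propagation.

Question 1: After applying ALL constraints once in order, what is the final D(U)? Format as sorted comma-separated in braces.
Constraint 1 (Z + V = U) on D(Z)={3,5,6,7,8,9} D(V)={3,4,5,6,7,9} D(U)={3,5,6,9}: Z {3,5,6,7,8,9}->{3,5,6}; V {3,4,5,6,7,9}->{3,4,6}; U {3,5,6,9}->{6,9}
Constraint 2 (X < Z) on D(X)={3,4,6,8} D(Z)={3,5,6}: X {3,4,6,8}->{3,4}; Z {3,5,6}->{5,6}
Constraint 3 (X != V) on D(X)={3,4} D(V)={3,4,6}: no change
Constraint 4 (U + V = Z) on D(U)={6,9} D(V)={3,4,6} D(Z)={5,6}: U {6,9}->{}; V {3,4,6}->{}; Z {5,6}->{}
So after all 4 constraints: D(U) = {}

Answer: {}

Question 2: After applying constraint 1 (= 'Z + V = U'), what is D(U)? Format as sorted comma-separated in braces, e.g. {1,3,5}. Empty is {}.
Answer: {6,9}

Derivation:
Constraint 1 (Z + V = U) on D(Z)={3,5,6,7,8,9} D(V)={3,4,5,6,7,9} D(U)={3,5,6,9}: Z {3,5,6,7,8,9}->{3,5,6}; V {3,4,5,6,7,9}->{3,4,6}; U {3,5,6,9}->{6,9}
So after constraint 1: D(U) = {6,9}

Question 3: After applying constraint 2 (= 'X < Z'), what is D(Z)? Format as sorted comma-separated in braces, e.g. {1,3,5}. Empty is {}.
Constraint 1 (Z + V = U) on D(Z)={3,5,6,7,8,9} D(V)={3,4,5,6,7,9} D(U)={3,5,6,9}: Z {3,5,6,7,8,9}->{3,5,6}; V {3,4,5,6,7,9}->{3,4,6}; U {3,5,6,9}->{6,9}
Constraint 2 (X < Z) on D(X)={3,4,6,8} D(Z)={3,5,6}: X {3,4,6,8}->{3,4}; Z {3,5,6}->{5,6}
So after constraint 2: D(Z) = {5,6}

Answer: {5,6}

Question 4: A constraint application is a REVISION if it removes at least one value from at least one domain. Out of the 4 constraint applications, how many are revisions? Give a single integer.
Constraint 1 (Z + V = U) on D(Z)={3,5,6,7,8,9} D(V)={3,4,5,6,7,9} D(U)={3,5,6,9}: Z {3,5,6,7,8,9}->{3,5,6}; V {3,4,5,6,7,9}->{3,4,6}; U {3,5,6,9}->{6,9} => REVISION
Constraint 2 (X < Z) on D(X)={3,4,6,8} D(Z)={3,5,6}: X {3,4,6,8}->{3,4}; Z {3,5,6}->{5,6} => REVISION
Constraint 3 (X != V) on D(X)={3,4} D(V)={3,4,6}: no change => not a revision
Constraint 4 (U + V = Z) on D(U)={6,9} D(V)={3,4,6} D(Z)={5,6}: U {6,9}->{}; V {3,4,6}->{}; Z {5,6}->{} => REVISION
Total revisions = 3

Answer: 3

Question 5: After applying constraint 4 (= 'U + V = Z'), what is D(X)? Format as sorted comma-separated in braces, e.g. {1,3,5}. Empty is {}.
Answer: {3,4}

Derivation:
Constraint 1 (Z + V = U) on D(Z)={3,5,6,7,8,9} D(V)={3,4,5,6,7,9} D(U)={3,5,6,9}: Z {3,5,6,7,8,9}->{3,5,6}; V {3,4,5,6,7,9}->{3,4,6}; U {3,5,6,9}->{6,9}
Constraint 2 (X < Z) on D(X)={3,4,6,8} D(Z)={3,5,6}: X {3,4,6,8}->{3,4}; Z {3,5,6}->{5,6}
Constraint 3 (X != V) on D(X)={3,4} D(V)={3,4,6}: no change
Constraint 4 (U + V = Z) on D(U)={6,9} D(V)={3,4,6} D(Z)={5,6}: U {6,9}->{}; V {3,4,6}->{}; Z {5,6}->{}
So after constraint 4: D(X) = {3,4}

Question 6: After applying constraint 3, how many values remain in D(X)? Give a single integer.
Answer: 2

Derivation:
Constraint 1 (Z + V = U) on D(Z)={3,5,6,7,8,9} D(V)={3,4,5,6,7,9} D(U)={3,5,6,9}: Z {3,5,6,7,8,9}->{3,5,6}; V {3,4,5,6,7,9}->{3,4,6}; U {3,5,6,9}->{6,9}
Constraint 2 (X < Z) on D(X)={3,4,6,8} D(Z)={3,5,6}: X {3,4,6,8}->{3,4}; Z {3,5,6}->{5,6}
Constraint 3 (X != V) on D(X)={3,4} D(V)={3,4,6}: no change
So after constraint 3: D(X)={3,4}, size = 2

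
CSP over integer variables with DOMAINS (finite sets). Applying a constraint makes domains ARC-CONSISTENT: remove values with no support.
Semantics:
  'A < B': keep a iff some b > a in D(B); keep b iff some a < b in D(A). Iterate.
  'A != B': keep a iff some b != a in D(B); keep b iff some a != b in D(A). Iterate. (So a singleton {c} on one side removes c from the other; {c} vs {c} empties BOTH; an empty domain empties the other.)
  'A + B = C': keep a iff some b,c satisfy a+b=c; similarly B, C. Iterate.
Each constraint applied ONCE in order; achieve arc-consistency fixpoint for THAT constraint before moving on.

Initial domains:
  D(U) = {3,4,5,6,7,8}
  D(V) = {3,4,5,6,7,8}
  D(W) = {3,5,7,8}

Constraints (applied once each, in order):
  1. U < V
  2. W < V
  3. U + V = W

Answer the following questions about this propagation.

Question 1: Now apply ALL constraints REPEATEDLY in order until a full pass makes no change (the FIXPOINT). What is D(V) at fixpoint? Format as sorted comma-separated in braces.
Answer: {}

Derivation:
pass 0 (initial): D(V)={3,4,5,6,7,8}
pass 1: U {3,4,5,6,7,8}->{3}; V {3,4,5,6,7,8}->{4}; W {3,5,7,8}->{7}
pass 2: U {3}->{}; V {4}->{}; W {7}->{}
pass 3: no change
Fixpoint after 3 passes: D(V) = {}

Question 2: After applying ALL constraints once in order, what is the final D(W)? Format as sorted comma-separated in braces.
Answer: {7}

Derivation:
Constraint 1 (U < V) on D(U)={3,4,5,6,7,8} D(V)={3,4,5,6,7,8}: U {3,4,5,6,7,8}->{3,4,5,6,7}; V {3,4,5,6,7,8}->{4,5,6,7,8}
Constraint 2 (W < V) on D(W)={3,5,7,8} D(V)={4,5,6,7,8}: W {3,5,7,8}->{3,5,7}
Constraint 3 (U + V = W) on D(U)={3,4,5,6,7} D(V)={4,5,6,7,8} D(W)={3,5,7}: U {3,4,5,6,7}->{3}; V {4,5,6,7,8}->{4}; W {3,5,7}->{7}
So after all 3 constraints: D(W) = {7}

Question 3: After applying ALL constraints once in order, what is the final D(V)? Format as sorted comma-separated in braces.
Constraint 1 (U < V) on D(U)={3,4,5,6,7,8} D(V)={3,4,5,6,7,8}: U {3,4,5,6,7,8}->{3,4,5,6,7}; V {3,4,5,6,7,8}->{4,5,6,7,8}
Constraint 2 (W < V) on D(W)={3,5,7,8} D(V)={4,5,6,7,8}: W {3,5,7,8}->{3,5,7}
Constraint 3 (U + V = W) on D(U)={3,4,5,6,7} D(V)={4,5,6,7,8} D(W)={3,5,7}: U {3,4,5,6,7}->{3}; V {4,5,6,7,8}->{4}; W {3,5,7}->{7}
So after all 3 constraints: D(V) = {4}

Answer: {4}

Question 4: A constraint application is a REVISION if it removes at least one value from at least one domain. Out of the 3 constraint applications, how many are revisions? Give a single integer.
Constraint 1 (U < V) on D(U)={3,4,5,6,7,8} D(V)={3,4,5,6,7,8}: U {3,4,5,6,7,8}->{3,4,5,6,7}; V {3,4,5,6,7,8}->{4,5,6,7,8} => REVISION
Constraint 2 (W < V) on D(W)={3,5,7,8} D(V)={4,5,6,7,8}: W {3,5,7,8}->{3,5,7} => REVISION
Constraint 3 (U + V = W) on D(U)={3,4,5,6,7} D(V)={4,5,6,7,8} D(W)={3,5,7}: U {3,4,5,6,7}->{3}; V {4,5,6,7,8}->{4}; W {3,5,7}->{7} => REVISION
Total revisions = 3

Answer: 3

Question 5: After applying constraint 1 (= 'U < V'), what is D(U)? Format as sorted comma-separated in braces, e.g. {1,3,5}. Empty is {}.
Constraint 1 (U < V) on D(U)={3,4,5,6,7,8} D(V)={3,4,5,6,7,8}: U {3,4,5,6,7,8}->{3,4,5,6,7}; V {3,4,5,6,7,8}->{4,5,6,7,8}
So after constraint 1: D(U) = {3,4,5,6,7}

Answer: {3,4,5,6,7}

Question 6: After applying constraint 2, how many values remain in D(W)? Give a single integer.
Answer: 3

Derivation:
Constraint 1 (U < V) on D(U)={3,4,5,6,7,8} D(V)={3,4,5,6,7,8}: U {3,4,5,6,7,8}->{3,4,5,6,7}; V {3,4,5,6,7,8}->{4,5,6,7,8}
Constraint 2 (W < V) on D(W)={3,5,7,8} D(V)={4,5,6,7,8}: W {3,5,7,8}->{3,5,7}
So after constraint 2: D(W)={3,5,7}, size = 3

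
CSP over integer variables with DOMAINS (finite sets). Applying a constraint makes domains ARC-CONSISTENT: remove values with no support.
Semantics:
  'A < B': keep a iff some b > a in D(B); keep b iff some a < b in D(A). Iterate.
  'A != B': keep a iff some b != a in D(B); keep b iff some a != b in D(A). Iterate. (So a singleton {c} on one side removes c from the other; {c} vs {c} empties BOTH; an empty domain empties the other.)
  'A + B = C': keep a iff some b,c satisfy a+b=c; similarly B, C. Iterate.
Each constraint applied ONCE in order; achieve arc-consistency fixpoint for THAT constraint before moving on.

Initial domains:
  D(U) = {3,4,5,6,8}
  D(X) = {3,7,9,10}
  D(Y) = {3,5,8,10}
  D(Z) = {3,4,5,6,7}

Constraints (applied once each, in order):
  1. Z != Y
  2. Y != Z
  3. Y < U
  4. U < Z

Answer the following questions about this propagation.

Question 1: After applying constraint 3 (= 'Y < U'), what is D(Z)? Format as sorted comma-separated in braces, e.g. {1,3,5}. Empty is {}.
Answer: {3,4,5,6,7}

Derivation:
Constraint 1 (Z != Y) on D(Z)={3,4,5,6,7} D(Y)={3,5,8,10}: no change
Constraint 2 (Y != Z) on D(Y)={3,5,8,10} D(Z)={3,4,5,6,7}: no change
Constraint 3 (Y < U) on D(Y)={3,5,8,10} D(U)={3,4,5,6,8}: Y {3,5,8,10}->{3,5}; U {3,4,5,6,8}->{4,5,6,8}
So after constraint 3: D(Z) = {3,4,5,6,7}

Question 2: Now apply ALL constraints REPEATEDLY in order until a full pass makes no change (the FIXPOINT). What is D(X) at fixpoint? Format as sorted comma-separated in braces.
Answer: {3,7,9,10}

Derivation:
pass 0 (initial): D(X)={3,7,9,10}
pass 1: U {3,4,5,6,8}->{4,5,6}; Y {3,5,8,10}->{3,5}; Z {3,4,5,6,7}->{5,6,7}
pass 2: no change
Fixpoint after 2 passes: D(X) = {3,7,9,10}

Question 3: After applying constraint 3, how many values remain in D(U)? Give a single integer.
Constraint 1 (Z != Y) on D(Z)={3,4,5,6,7} D(Y)={3,5,8,10}: no change
Constraint 2 (Y != Z) on D(Y)={3,5,8,10} D(Z)={3,4,5,6,7}: no change
Constraint 3 (Y < U) on D(Y)={3,5,8,10} D(U)={3,4,5,6,8}: Y {3,5,8,10}->{3,5}; U {3,4,5,6,8}->{4,5,6,8}
So after constraint 3: D(U)={4,5,6,8}, size = 4

Answer: 4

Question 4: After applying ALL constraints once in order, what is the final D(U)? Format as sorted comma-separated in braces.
Constraint 1 (Z != Y) on D(Z)={3,4,5,6,7} D(Y)={3,5,8,10}: no change
Constraint 2 (Y != Z) on D(Y)={3,5,8,10} D(Z)={3,4,5,6,7}: no change
Constraint 3 (Y < U) on D(Y)={3,5,8,10} D(U)={3,4,5,6,8}: Y {3,5,8,10}->{3,5}; U {3,4,5,6,8}->{4,5,6,8}
Constraint 4 (U < Z) on D(U)={4,5,6,8} D(Z)={3,4,5,6,7}: U {4,5,6,8}->{4,5,6}; Z {3,4,5,6,7}->{5,6,7}
So after all 4 constraints: D(U) = {4,5,6}

Answer: {4,5,6}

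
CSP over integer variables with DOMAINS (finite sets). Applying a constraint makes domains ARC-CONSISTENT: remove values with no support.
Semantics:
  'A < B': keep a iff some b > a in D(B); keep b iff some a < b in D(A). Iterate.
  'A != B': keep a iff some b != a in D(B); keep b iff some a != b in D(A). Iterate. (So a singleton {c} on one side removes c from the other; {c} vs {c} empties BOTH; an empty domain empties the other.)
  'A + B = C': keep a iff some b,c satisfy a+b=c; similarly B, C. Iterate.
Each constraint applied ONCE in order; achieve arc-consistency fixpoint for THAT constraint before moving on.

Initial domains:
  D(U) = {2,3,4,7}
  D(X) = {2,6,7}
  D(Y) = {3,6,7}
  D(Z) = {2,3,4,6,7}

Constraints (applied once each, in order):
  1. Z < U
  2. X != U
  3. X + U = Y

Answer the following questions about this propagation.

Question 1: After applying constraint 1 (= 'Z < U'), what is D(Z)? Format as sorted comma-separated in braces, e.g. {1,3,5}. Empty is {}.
Constraint 1 (Z < U) on D(Z)={2,3,4,6,7} D(U)={2,3,4,7}: Z {2,3,4,6,7}->{2,3,4,6}; U {2,3,4,7}->{3,4,7}
So after constraint 1: D(Z) = {2,3,4,6}

Answer: {2,3,4,6}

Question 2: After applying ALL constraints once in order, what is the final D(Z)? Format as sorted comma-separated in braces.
Constraint 1 (Z < U) on D(Z)={2,3,4,6,7} D(U)={2,3,4,7}: Z {2,3,4,6,7}->{2,3,4,6}; U {2,3,4,7}->{3,4,7}
Constraint 2 (X != U) on D(X)={2,6,7} D(U)={3,4,7}: no change
Constraint 3 (X + U = Y) on D(X)={2,6,7} D(U)={3,4,7} D(Y)={3,6,7}: X {2,6,7}->{2}; U {3,4,7}->{4}; Y {3,6,7}->{6}
So after all 3 constraints: D(Z) = {2,3,4,6}

Answer: {2,3,4,6}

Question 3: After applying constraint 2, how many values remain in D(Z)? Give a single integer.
Constraint 1 (Z < U) on D(Z)={2,3,4,6,7} D(U)={2,3,4,7}: Z {2,3,4,6,7}->{2,3,4,6}; U {2,3,4,7}->{3,4,7}
Constraint 2 (X != U) on D(X)={2,6,7} D(U)={3,4,7}: no change
So after constraint 2: D(Z)={2,3,4,6}, size = 4

Answer: 4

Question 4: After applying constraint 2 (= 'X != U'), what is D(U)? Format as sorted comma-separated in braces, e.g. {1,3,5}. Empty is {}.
Answer: {3,4,7}

Derivation:
Constraint 1 (Z < U) on D(Z)={2,3,4,6,7} D(U)={2,3,4,7}: Z {2,3,4,6,7}->{2,3,4,6}; U {2,3,4,7}->{3,4,7}
Constraint 2 (X != U) on D(X)={2,6,7} D(U)={3,4,7}: no change
So after constraint 2: D(U) = {3,4,7}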